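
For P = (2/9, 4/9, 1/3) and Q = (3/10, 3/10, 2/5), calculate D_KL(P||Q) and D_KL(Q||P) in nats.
D_KL(P||Q) = 0.0472, D_KL(Q||P) = 0.0450

KL divergence is not symmetric: D_KL(P||Q) ≠ D_KL(Q||P) in general.

D_KL(P||Q) = 0.0472 nats
D_KL(Q||P) = 0.0450 nats

No, they are not equal!

This asymmetry is why KL divergence is not a true distance metric.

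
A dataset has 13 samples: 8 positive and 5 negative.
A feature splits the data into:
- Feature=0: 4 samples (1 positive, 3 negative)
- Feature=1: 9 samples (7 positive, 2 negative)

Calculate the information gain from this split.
0.1825 bits

Information Gain = H(Y) - H(Y|Feature)

Before split:
P(positive) = 8/13 = 0.6154
H(Y) = 0.9612 bits

After split:
Feature=0: H = 0.8113 bits (weight = 4/13)
Feature=1: H = 0.7642 bits (weight = 9/13)
H(Y|Feature) = (4/13)×0.8113 + (9/13)×0.7642 = 0.7787 bits

Information Gain = 0.9612 - 0.7787 = 0.1825 bits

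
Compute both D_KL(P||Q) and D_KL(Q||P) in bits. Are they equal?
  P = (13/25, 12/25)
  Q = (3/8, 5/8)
D_KL(P||Q) = 0.0624, D_KL(Q||P) = 0.0612

KL divergence is not symmetric: D_KL(P||Q) ≠ D_KL(Q||P) in general.

D_KL(P||Q) = 0.0624 bits
D_KL(Q||P) = 0.0612 bits

No, they are not equal!

This asymmetry is why KL divergence is not a true distance metric.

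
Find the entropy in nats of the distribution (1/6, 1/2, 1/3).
1.0114 nats

Shannon entropy is H(X) = -Σ p(x) log p(x).

For P = (1/6, 1/2, 1/3):
H = -1/6 × log_e(1/6) -1/2 × log_e(1/2) -1/3 × log_e(1/3)
H = 1.0114 nats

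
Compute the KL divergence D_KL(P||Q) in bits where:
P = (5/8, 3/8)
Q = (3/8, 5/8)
0.1842 bits

KL divergence: D_KL(P||Q) = Σ p(x) log(p(x)/q(x))

Computing term by term:
  x=0: 5/8 × log_2[(5/8)/(3/8)] = 5/8 × 0.7370 = 0.4606
  x=1: 3/8 × log_2[(3/8)/(5/8)] = 3/8 × -0.7370 = -0.2764

D_KL(P||Q) = 0.1842 bits

Note: KL divergence is always non-negative and equals 0 iff P = Q.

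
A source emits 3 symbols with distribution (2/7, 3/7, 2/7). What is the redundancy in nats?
0.0196 nats

Redundancy measures how far a source is from maximum entropy:
R = H_max - H(X)

Maximum entropy for 3 symbols: H_max = log_e(3) = 1.0986 nats
Actual entropy: H(X) = 1.0790 nats
Redundancy: R = 1.0986 - 1.0790 = 0.0196 nats

This redundancy represents potential for compression: the source could be compressed by 0.0196 nats per symbol.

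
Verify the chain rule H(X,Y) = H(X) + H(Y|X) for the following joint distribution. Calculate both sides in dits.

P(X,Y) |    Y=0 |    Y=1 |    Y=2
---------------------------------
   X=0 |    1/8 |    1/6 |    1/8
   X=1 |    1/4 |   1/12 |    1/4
H(X,Y) = 0.7464, H(X) = 0.2950, H(Y|X) = 0.4515 (all in dits)

Chain rule: H(X,Y) = H(X) + H(Y|X)

Left side — joint entropy directly:
H(X,Y) = -Σ p(x,y) log p(x,y) = 0.7464 dits

Right side — compute H(Y|X) from the conditional distributions:
P(X) = (5/12, 7/12), so H(X) = 0.2950 dits
H(Y|X) = Σ_x P(X=x) · H(Y|X=x):
  P(Y|X=0) = (3/10, 2/5, 3/10), H(Y|X=0) = 0.4729, weight P(X=0) = 5/12
  P(Y|X=1) = (3/7, 1/7, 3/7), H(Y|X=1) = 0.4361, weight P(X=1) = 7/12
H(Y|X) = 0.4515 dits

H(X) + H(Y|X) = 0.2950 + 0.4515 = 0.7464 dits

Both sides equal 0.7464 dits. ✓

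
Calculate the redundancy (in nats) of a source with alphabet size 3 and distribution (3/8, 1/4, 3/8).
0.0164 nats

Redundancy measures how far a source is from maximum entropy:
R = H_max - H(X)

Maximum entropy for 3 symbols: H_max = log_e(3) = 1.0986 nats
Actual entropy: H(X) = 1.0822 nats
Redundancy: R = 1.0986 - 1.0822 = 0.0164 nats

This redundancy represents potential for compression: the source could be compressed by 0.0164 nats per symbol.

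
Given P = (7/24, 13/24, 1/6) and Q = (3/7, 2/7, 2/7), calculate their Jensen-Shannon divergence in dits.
0.0150 dits

Jensen-Shannon divergence is:
JSD(P||Q) = 0.5 × D_KL(P||M) + 0.5 × D_KL(Q||M)
where M = 0.5 × (P + Q) is the mixture distribution.

M = 0.5 × (7/24, 13/24, 1/6) + 0.5 × (3/7, 2/7, 2/7) = (0.360119, 0.41369, 0.22619)

D_KL(P||M) = 0.0146 dits
D_KL(Q||M) = 0.0155 dits

JSD(P||Q) = 0.5 × 0.0146 + 0.5 × 0.0155 = 0.0150 dits

Unlike KL divergence, JSD is symmetric and bounded: 0 ≤ JSD ≤ log(2).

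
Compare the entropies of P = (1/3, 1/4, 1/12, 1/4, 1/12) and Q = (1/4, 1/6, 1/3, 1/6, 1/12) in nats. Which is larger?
Q

Computing entropies in nats:
H(P) = 1.4735
H(Q) = 1.5171

Distribution Q has higher entropy.

Intuition: The distribution closer to uniform (more spread out) has higher entropy.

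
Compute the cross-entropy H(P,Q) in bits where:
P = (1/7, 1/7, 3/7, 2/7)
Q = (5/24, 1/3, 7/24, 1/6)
2.0501 bits

Cross-entropy: H(P,Q) = -Σ p(x) log q(x)

Alternatively: H(P,Q) = H(P) + D_KL(P||Q)
H(P) = 1.8424 bits
D_KL(P||Q) = 0.2077 bits

H(P,Q) = 1.8424 + 0.2077 = 2.0501 bits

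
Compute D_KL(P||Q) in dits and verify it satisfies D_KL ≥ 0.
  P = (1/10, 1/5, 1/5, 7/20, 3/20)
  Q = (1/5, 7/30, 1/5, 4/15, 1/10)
0.0243 dits

KL divergence satisfies the Gibbs inequality: D_KL(P||Q) ≥ 0 for all distributions P, Q.

D_KL(P||Q) = Σ p(x) log(p(x)/q(x))
Term by term:
  x=0: 1/10 × log_10[(1/10)/(1/5)] = -0.0301
  x=1: 1/5 × log_10[(1/5)/(7/30)] = -0.0134
  x=2: 1/5 × log_10[(1/5)/(1/5)] = 0.0000
  x=3: 7/20 × log_10[(7/20)/(4/15)] = 0.0413
  x=4: 3/20 × log_10[(3/20)/(1/10)] = 0.0264
D_KL(P||Q) = 0.0243 dits

D_KL(P||Q) = 0.0243 ≥ 0 ✓

This non-negativity is a fundamental property: relative entropy cannot be negative because it measures how different Q is from P.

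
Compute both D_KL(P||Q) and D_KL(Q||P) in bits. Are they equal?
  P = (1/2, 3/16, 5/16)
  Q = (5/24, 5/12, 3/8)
D_KL(P||Q) = 0.3333, D_KL(Q||P) = 0.3155

KL divergence is not symmetric: D_KL(P||Q) ≠ D_KL(Q||P) in general.

D_KL(P||Q) = 0.3333 bits
D_KL(Q||P) = 0.3155 bits

No, they are not equal!

This asymmetry is why KL divergence is not a true distance metric.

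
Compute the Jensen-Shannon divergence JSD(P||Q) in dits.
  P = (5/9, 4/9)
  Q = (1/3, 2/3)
0.0110 dits

Jensen-Shannon divergence is:
JSD(P||Q) = 0.5 × D_KL(P||M) + 0.5 × D_KL(Q||M)
where M = 0.5 × (P + Q) is the mixture distribution.

M = 0.5 × (5/9, 4/9) + 0.5 × (1/3, 2/3) = (4/9, 5/9)

D_KL(P||M) = 0.0108 dits
D_KL(Q||M) = 0.0111 dits

JSD(P||Q) = 0.5 × 0.0108 + 0.5 × 0.0111 = 0.0110 dits

Unlike KL divergence, JSD is symmetric and bounded: 0 ≤ JSD ≤ log(2).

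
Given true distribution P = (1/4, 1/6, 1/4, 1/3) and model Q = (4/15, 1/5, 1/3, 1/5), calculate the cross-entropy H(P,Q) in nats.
1.4098 nats

Cross-entropy: H(P,Q) = -Σ p(x) log q(x)

Alternatively: H(P,Q) = H(P) + D_KL(P||Q)
H(P) = 1.3580 nats
D_KL(P||Q) = 0.0518 nats

H(P,Q) = 1.3580 + 0.0518 = 1.4098 nats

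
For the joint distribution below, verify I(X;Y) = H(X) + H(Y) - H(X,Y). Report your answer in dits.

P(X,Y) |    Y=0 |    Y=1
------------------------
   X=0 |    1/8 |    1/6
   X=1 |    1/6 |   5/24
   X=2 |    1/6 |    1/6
I(X;Y) = 0.0008 dits

Mutual information has multiple equivalent forms:
- I(X;Y) = H(X) - H(X|Y)
- I(X;Y) = H(Y) - H(Y|X)
- I(X;Y) = H(X) + H(Y) - H(X,Y)

Computing all quantities:
H(X) = 0.4749, H(Y) = 0.2995, H(X,Y) = 0.7736
H(X|Y) = 0.4741, H(Y|X) = 0.2987

Verification:
H(X) - H(X|Y) = 0.4749 - 0.4741 = 0.0008
H(Y) - H(Y|X) = 0.2995 - 0.2987 = 0.0008
H(X) + H(Y) - H(X,Y) = 0.4749 + 0.2995 - 0.7736 = 0.0008

All forms give I(X;Y) = 0.0008 dits. ✓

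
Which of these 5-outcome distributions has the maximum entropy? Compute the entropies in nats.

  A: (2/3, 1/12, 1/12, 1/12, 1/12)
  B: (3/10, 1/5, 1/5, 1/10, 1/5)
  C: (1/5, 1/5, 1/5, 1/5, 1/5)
C

For a discrete distribution over n outcomes, entropy is maximized by the uniform distribution.

Computing entropies:
H(A) = 1.0986 nats
H(B) = 1.5571 nats
H(C) = 1.6094 nats

The uniform distribution (where all probabilities equal 1/5) achieves the maximum entropy of log_e(5) = 1.6094 nats.

Distribution C has the highest entropy.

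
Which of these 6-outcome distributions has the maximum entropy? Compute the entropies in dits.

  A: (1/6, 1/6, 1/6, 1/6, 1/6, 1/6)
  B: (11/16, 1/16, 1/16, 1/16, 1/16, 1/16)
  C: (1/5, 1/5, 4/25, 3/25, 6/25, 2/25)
A

For a discrete distribution over n outcomes, entropy is maximized by the uniform distribution.

Computing entropies:
H(A) = 0.7782 dits
H(B) = 0.4882 dits
H(C) = 0.7539 dits

The uniform distribution (where all probabilities equal 1/6) achieves the maximum entropy of log_10(6) = 0.7782 dits.

Distribution A has the highest entropy.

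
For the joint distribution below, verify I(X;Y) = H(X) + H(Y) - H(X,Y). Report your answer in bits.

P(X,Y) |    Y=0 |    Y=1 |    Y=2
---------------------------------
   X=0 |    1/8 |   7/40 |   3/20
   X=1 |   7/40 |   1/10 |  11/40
I(X;Y) = 0.0407 bits

Mutual information has multiple equivalent forms:
- I(X;Y) = H(X) - H(X|Y)
- I(X;Y) = H(Y) - H(Y|X)
- I(X;Y) = H(X) + H(Y) - H(X,Y)

Computing all quantities:
H(X) = 0.9928, H(Y) = 1.5579, H(X,Y) = 2.5100
H(X|Y) = 0.9521, H(Y|X) = 1.5173

Verification:
H(X) - H(X|Y) = 0.9928 - 0.9521 = 0.0407
H(Y) - H(Y|X) = 1.5579 - 1.5173 = 0.0407
H(X) + H(Y) - H(X,Y) = 0.9928 + 1.5579 - 2.5100 = 0.0407

All forms give I(X;Y) = 0.0407 bits. ✓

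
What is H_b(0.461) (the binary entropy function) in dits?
0.2997 dits

The binary entropy function is:
H(p) = -p log(p) - (1-p) log(1-p)

H(0.461) = -0.461 × log_10(0.461) - 0.539 × log_10(0.539)
H(0.461) = 0.2997 dits

Note: Binary entropy is maximized at p=0.5 (H=1 bit) and minimized at p=0 or p=1 (H=0).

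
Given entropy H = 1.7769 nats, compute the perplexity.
5.9115

Perplexity is e^H (or exp(H) for natural log).

H = 1.7769 nats
Perplexity = e^1.7769 = 5.9115

Interpretation: The model's uncertainty is equivalent to choosing uniformly among 5.9 options.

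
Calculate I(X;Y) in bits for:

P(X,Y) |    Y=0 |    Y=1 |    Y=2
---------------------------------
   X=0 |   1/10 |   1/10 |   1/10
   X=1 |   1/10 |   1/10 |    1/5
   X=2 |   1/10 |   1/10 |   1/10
0.0200 bits

Mutual information: I(X;Y) = H(X) + H(Y) - H(X,Y)

Marginals:
P(X) = (3/10, 2/5, 3/10), H(X) = 1.5710 bits
P(Y) = (3/10, 3/10, 2/5), H(Y) = 1.5710 bits

Joint entropy: H(X,Y) = 3.1219 bits

I(X;Y) = 1.5710 + 1.5710 - 3.1219 = 0.0200 bits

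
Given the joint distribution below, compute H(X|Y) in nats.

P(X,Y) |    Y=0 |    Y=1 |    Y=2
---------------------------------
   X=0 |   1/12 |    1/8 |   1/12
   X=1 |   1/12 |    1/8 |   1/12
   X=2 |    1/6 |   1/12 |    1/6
1.0539 nats

Using the chain rule: H(X|Y) = H(X,Y) - H(Y)

First, compute H(X,Y) = 2.1525 nats

Marginal P(Y) = (1/3, 1/3, 1/3)
H(Y) = 1.0986 nats

H(X|Y) = H(X,Y) - H(Y) = 2.1525 - 1.0986 = 1.0539 nats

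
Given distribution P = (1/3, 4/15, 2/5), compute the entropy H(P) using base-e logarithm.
1.0852 nats

Shannon entropy is H(X) = -Σ p(x) log p(x).

For P = (1/3, 4/15, 2/5):
H = -1/3 × log_e(1/3) -4/15 × log_e(4/15) -2/5 × log_e(2/5)
H = 1.0852 nats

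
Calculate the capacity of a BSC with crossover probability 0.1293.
0.4445 bits

For a binary symmetric channel (BSC) with error probability p:
Capacity C = 1 - H(p) bits per symbol

where H(p) = -p log₂(p) - (1-p) log₂(1-p) is the binary entropy function.

H(0.1293) = 0.5555 bits
C = 1 - 0.5555 = 0.4445 bits per symbol

This means we can reliably transmit up to 0.4445 bits of information per channel use.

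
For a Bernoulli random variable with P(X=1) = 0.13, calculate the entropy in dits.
0.1678 dits

The binary entropy function is:
H(p) = -p log(p) - (1-p) log(1-p)

H(0.13) = -0.13 × log_10(0.13) - 0.87 × log_10(0.87)
H(0.13) = 0.1678 dits

Note: Binary entropy is maximized at p=0.5 (H=1 bit) and minimized at p=0 or p=1 (H=0).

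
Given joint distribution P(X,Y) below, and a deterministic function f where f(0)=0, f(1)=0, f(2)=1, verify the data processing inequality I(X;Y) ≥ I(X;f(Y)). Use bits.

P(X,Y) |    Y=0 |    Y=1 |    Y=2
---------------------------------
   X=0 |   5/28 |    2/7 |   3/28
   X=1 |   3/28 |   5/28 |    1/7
I(X;Y) = 0.0199, I(X;f(Y)) = 0.0199, inequality holds: 0.0199 ≥ 0.0199

Data Processing Inequality: For any Markov chain X → Y → Z, we have I(X;Y) ≥ I(X;Z).

Here Z = f(Y) is a deterministic function of Y, forming X → Y → Z.

Original I(X;Y) = 0.0199 bits

After applying f:
P(X,Z) where Z=f(Y):
- P(X,Z=0) = P(X,Y=0) + P(X,Y=1)
- P(X,Z=1) = P(X,Y=2)

I(X;Z) = I(X;f(Y)) = 0.0199 bits

Verification: 0.0199 ≥ 0.0199 ✓

Information cannot be created by processing; the function f can only lose information about X.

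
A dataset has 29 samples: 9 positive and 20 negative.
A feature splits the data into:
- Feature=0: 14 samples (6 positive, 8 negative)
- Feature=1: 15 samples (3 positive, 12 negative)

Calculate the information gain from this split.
0.0445 bits

Information Gain = H(Y) - H(Y|Feature)

Before split:
P(positive) = 9/29 = 0.3103
H(Y) = 0.8936 bits

After split:
Feature=0: H = 0.9852 bits (weight = 14/29)
Feature=1: H = 0.7219 bits (weight = 15/29)
H(Y|Feature) = (14/29)×0.9852 + (15/29)×0.7219 = 0.8490 bits

Information Gain = 0.8936 - 0.8490 = 0.0445 bits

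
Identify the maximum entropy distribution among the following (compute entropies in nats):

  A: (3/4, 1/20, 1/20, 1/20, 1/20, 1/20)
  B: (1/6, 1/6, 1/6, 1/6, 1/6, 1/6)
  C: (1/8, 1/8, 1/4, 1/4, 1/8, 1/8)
B

For a discrete distribution over n outcomes, entropy is maximized by the uniform distribution.

Computing entropies:
H(A) = 0.9647 nats
H(B) = 1.7918 nats
H(C) = 1.7329 nats

The uniform distribution (where all probabilities equal 1/6) achieves the maximum entropy of log_e(6) = 1.7918 nats.

Distribution B has the highest entropy.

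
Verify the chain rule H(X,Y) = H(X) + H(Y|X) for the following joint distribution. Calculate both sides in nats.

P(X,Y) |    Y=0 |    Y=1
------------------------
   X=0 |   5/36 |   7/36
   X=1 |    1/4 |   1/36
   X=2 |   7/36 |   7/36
H(X,Y) = 1.6756, H(X) = 1.0893, H(Y|X) = 0.5863 (all in nats)

Chain rule: H(X,Y) = H(X) + H(Y|X)

Left side — joint entropy directly:
H(X,Y) = -Σ p(x,y) log p(x,y) = 1.6756 nats

Right side — compute H(Y|X) from the conditional distributions:
P(X) = (1/3, 5/18, 7/18), so H(X) = 1.0893 nats
H(Y|X) = Σ_x P(X=x) · H(Y|X=x):
  P(Y|X=0) = (5/12, 7/12), H(Y|X=0) = 0.6792, weight P(X=0) = 1/3
  P(Y|X=1) = (9/10, 1/10), H(Y|X=1) = 0.3251, weight P(X=1) = 5/18
  P(Y|X=2) = (1/2, 1/2), H(Y|X=2) = 0.6931, weight P(X=2) = 7/18
H(Y|X) = 0.5863 nats

H(X) + H(Y|X) = 1.0893 + 0.5863 = 1.6756 nats

Both sides equal 1.6756 nats. ✓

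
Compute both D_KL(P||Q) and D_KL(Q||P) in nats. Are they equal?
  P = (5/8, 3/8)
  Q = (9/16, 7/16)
D_KL(P||Q) = 0.0080, D_KL(Q||P) = 0.0082

KL divergence is not symmetric: D_KL(P||Q) ≠ D_KL(Q||P) in general.

D_KL(P||Q) = 0.0080 nats
D_KL(Q||P) = 0.0082 nats

No, they are not equal!

This asymmetry is why KL divergence is not a true distance metric.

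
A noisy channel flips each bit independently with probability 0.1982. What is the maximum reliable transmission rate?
0.2817 bits

For a binary symmetric channel (BSC) with error probability p:
Capacity C = 1 - H(p) bits per symbol

where H(p) = -p log₂(p) - (1-p) log₂(1-p) is the binary entropy function.

H(0.1982) = 0.7183 bits
C = 1 - 0.7183 = 0.2817 bits per symbol

This means we can reliably transmit up to 0.2817 bits of information per channel use.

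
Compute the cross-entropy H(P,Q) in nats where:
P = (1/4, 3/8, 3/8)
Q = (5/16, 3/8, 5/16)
1.0948 nats

Cross-entropy: H(P,Q) = -Σ p(x) log q(x)

Alternatively: H(P,Q) = H(P) + D_KL(P||Q)
H(P) = 1.0822 nats
D_KL(P||Q) = 0.0126 nats

H(P,Q) = 1.0822 + 0.0126 = 1.0948 nats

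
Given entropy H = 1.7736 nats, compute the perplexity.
5.8920

Perplexity is e^H (or exp(H) for natural log).

H = 1.7736 nats
Perplexity = e^1.7736 = 5.8920

Interpretation: The model's uncertainty is equivalent to choosing uniformly among 5.9 options.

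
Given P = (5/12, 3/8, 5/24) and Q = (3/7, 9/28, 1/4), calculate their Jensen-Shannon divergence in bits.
0.0029 bits

Jensen-Shannon divergence is:
JSD(P||Q) = 0.5 × D_KL(P||M) + 0.5 × D_KL(Q||M)
where M = 0.5 × (P + Q) is the mixture distribution.

M = 0.5 × (5/12, 3/8, 5/24) + 0.5 × (3/7, 9/28, 1/4) = (0.422619, 0.348214, 0.229167)

D_KL(P||M) = 0.0029 bits
D_KL(Q||M) = 0.0029 bits

JSD(P||Q) = 0.5 × 0.0029 + 0.5 × 0.0029 = 0.0029 bits

Unlike KL divergence, JSD is symmetric and bounded: 0 ≤ JSD ≤ log(2).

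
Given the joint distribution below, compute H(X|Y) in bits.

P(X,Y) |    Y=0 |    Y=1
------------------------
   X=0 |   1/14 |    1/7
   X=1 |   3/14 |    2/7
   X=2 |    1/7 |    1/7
1.4825 bits

Using the chain rule: H(X|Y) = H(X,Y) - H(Y)

First, compute H(X,Y) = 2.4677 bits

Marginal P(Y) = (3/7, 4/7)
H(Y) = 0.9852 bits

H(X|Y) = H(X,Y) - H(Y) = 2.4677 - 0.9852 = 1.4825 bits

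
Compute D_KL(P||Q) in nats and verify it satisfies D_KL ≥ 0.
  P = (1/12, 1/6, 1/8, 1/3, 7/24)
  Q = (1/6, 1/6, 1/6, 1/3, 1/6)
0.0695 nats

KL divergence satisfies the Gibbs inequality: D_KL(P||Q) ≥ 0 for all distributions P, Q.

D_KL(P||Q) = Σ p(x) log(p(x)/q(x))
Term by term:
  x=0: 1/12 × log_e[(1/12)/(1/6)] = -0.0578
  x=1: 1/6 × log_e[(1/6)/(1/6)] = 0.0000
  x=2: 1/8 × log_e[(1/8)/(1/6)] = -0.0360
  x=3: 1/3 × log_e[(1/3)/(1/3)] = 0.0000
  x=4: 7/24 × log_e[(7/24)/(1/6)] = 0.1632
D_KL(P||Q) = 0.0695 nats

D_KL(P||Q) = 0.0695 ≥ 0 ✓

This non-negativity is a fundamental property: relative entropy cannot be negative because it measures how different Q is from P.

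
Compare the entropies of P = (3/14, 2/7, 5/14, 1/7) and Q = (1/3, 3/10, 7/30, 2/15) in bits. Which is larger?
Q

Computing entropies in bits:
H(P) = 1.9242
H(Q) = 1.9269

Distribution Q has higher entropy.

Intuition: The distribution closer to uniform (more spread out) has higher entropy.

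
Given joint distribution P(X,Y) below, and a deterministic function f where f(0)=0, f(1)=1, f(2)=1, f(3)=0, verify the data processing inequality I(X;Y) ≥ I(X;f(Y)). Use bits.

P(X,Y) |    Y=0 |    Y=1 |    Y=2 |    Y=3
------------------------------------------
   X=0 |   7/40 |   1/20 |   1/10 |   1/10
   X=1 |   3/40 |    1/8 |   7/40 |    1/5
I(X;Y) = 0.0768, I(X;f(Y)) = 0.0205, inequality holds: 0.0768 ≥ 0.0205

Data Processing Inequality: For any Markov chain X → Y → Z, we have I(X;Y) ≥ I(X;Z).

Here Z = f(Y) is a deterministic function of Y, forming X → Y → Z.

Original I(X;Y) = 0.0768 bits

After applying f:
P(X,Z) where Z=f(Y):
- P(X,Z=0) = P(X,Y=0) + P(X,Y=3)
- P(X,Z=1) = P(X,Y=1) + P(X,Y=2)

I(X;Z) = I(X;f(Y)) = 0.0205 bits

Verification: 0.0768 ≥ 0.0205 ✓

Information cannot be created by processing; the function f can only lose information about X.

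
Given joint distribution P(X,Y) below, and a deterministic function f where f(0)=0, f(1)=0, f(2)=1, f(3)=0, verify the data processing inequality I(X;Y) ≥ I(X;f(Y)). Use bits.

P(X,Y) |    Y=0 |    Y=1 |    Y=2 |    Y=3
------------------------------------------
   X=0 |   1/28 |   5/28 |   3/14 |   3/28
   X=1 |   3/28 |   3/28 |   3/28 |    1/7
I(X;Y) = 0.0663, I(X;f(Y)) = 0.0239, inequality holds: 0.0663 ≥ 0.0239

Data Processing Inequality: For any Markov chain X → Y → Z, we have I(X;Y) ≥ I(X;Z).

Here Z = f(Y) is a deterministic function of Y, forming X → Y → Z.

Original I(X;Y) = 0.0663 bits

After applying f:
P(X,Z) where Z=f(Y):
- P(X,Z=0) = P(X,Y=0) + P(X,Y=1) + P(X,Y=3)
- P(X,Z=1) = P(X,Y=2)

I(X;Z) = I(X;f(Y)) = 0.0239 bits

Verification: 0.0663 ≥ 0.0239 ✓

Information cannot be created by processing; the function f can only lose information about X.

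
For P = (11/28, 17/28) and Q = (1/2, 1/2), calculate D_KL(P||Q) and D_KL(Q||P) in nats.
D_KL(P||Q) = 0.0231, D_KL(Q||P) = 0.0235

KL divergence is not symmetric: D_KL(P||Q) ≠ D_KL(Q||P) in general.

D_KL(P||Q) = 0.0231 nats
D_KL(Q||P) = 0.0235 nats

No, they are not equal!

This asymmetry is why KL divergence is not a true distance metric.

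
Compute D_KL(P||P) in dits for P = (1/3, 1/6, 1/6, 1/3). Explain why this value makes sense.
0.0000 dits

KL divergence satisfies the Gibbs inequality: D_KL(P||Q) ≥ 0 for all distributions P, Q.

D_KL(P||Q) = Σ p(x) log(p(x)/q(x))
Each term is p(x) × log_10(p(x)/p(x)) = p(x) × log_10(1) = 0, so the sum is 0.
D_KL(P||Q) = 0.0000 dits

When P = Q, the KL divergence is exactly 0, as there is no 'divergence' between identical distributions.

This non-negativity is a fundamental property: relative entropy cannot be negative because it measures how different Q is from P.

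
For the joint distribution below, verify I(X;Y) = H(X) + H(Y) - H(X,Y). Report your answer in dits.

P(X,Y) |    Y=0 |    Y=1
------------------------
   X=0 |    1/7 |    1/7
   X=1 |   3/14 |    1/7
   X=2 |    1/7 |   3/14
I(X;Y) = 0.0062 dits

Mutual information has multiple equivalent forms:
- I(X;Y) = H(X) - H(X|Y)
- I(X;Y) = H(Y) - H(Y|X)
- I(X;Y) = H(X) + H(Y) - H(X,Y)

Computing all quantities:
H(X) = 0.4748, H(Y) = 0.3010, H(X,Y) = 0.7696
H(X|Y) = 0.4686, H(Y|X) = 0.2948

Verification:
H(X) - H(X|Y) = 0.4748 - 0.4686 = 0.0062
H(Y) - H(Y|X) = 0.3010 - 0.2948 = 0.0062
H(X) + H(Y) - H(X,Y) = 0.4748 + 0.3010 - 0.7696 = 0.0062

All forms give I(X;Y) = 0.0062 dits. ✓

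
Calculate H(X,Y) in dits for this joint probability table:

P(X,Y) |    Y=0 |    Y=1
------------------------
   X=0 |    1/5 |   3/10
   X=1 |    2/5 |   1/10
0.5558 dits

Joint entropy is H(X,Y) = -Σ_{x,y} p(x,y) log p(x,y).

Summing over all non-zero entries:
H(X,Y) = -[1/5·log_10(1/5) + 3/10·log_10(3/10) + 2/5·log_10(2/5) + 1/10·log_10(1/10)]
H(X,Y) = 0.5558 dits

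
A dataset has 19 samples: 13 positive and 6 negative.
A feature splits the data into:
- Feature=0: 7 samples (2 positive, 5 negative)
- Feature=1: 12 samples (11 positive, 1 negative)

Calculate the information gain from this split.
0.3204 bits

Information Gain = H(Y) - H(Y|Feature)

Before split:
P(positive) = 13/19 = 0.6842
H(Y) = 0.8997 bits

After split:
Feature=0: H = 0.8631 bits (weight = 7/19)
Feature=1: H = 0.4138 bits (weight = 12/19)
H(Y|Feature) = (7/19)×0.8631 + (12/19)×0.4138 = 0.5793 bits

Information Gain = 0.8997 - 0.5793 = 0.3204 bits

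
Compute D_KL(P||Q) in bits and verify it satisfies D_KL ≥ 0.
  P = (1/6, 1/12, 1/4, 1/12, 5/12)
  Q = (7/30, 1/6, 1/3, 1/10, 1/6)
0.2609 bits

KL divergence satisfies the Gibbs inequality: D_KL(P||Q) ≥ 0 for all distributions P, Q.

D_KL(P||Q) = Σ p(x) log(p(x)/q(x))
Term by term:
  x=0: 1/6 × log_2[(1/6)/(7/30)] = -0.0809
  x=1: 1/12 × log_2[(1/12)/(1/6)] = -0.0833
  x=2: 1/4 × log_2[(1/4)/(1/3)] = -0.1038
  x=3: 1/12 × log_2[(1/12)/(1/10)] = -0.0219
  x=4: 5/12 × log_2[(5/12)/(1/6)] = 0.5508
D_KL(P||Q) = 0.2609 bits

D_KL(P||Q) = 0.2609 ≥ 0 ✓

This non-negativity is a fundamental property: relative entropy cannot be negative because it measures how different Q is from P.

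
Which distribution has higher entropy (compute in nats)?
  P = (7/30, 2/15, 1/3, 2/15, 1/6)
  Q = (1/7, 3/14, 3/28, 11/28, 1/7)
P

Computing entropies in nats:
H(P) = 1.5417
H(Q) = 1.4924

Distribution P has higher entropy.

Intuition: The distribution closer to uniform (more spread out) has higher entropy.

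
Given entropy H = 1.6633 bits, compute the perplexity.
3.1674

Perplexity is 2^H (or exp(H) for natural log).

H = 1.6633 bits
Perplexity = 2^1.6633 = 3.1674

Interpretation: The model's uncertainty is equivalent to choosing uniformly among 3.2 options.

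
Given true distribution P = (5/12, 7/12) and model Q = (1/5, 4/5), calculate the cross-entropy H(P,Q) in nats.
0.8008 nats

Cross-entropy: H(P,Q) = -Σ p(x) log q(x)

Alternatively: H(P,Q) = H(P) + D_KL(P||Q)
H(P) = 0.6792 nats
D_KL(P||Q) = 0.1216 nats

H(P,Q) = 0.6792 + 0.1216 = 0.8008 nats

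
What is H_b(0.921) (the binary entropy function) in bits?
0.3986 bits

The binary entropy function is:
H(p) = -p log(p) - (1-p) log(1-p)

H(0.921) = -0.921 × log_2(0.921) - 0.079 × log_2(0.079)
H(0.921) = 0.3986 bits

Note: Binary entropy is maximized at p=0.5 (H=1 bit) and minimized at p=0 or p=1 (H=0).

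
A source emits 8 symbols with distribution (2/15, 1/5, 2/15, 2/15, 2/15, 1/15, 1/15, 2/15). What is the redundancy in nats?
0.0532 nats

Redundancy measures how far a source is from maximum entropy:
R = H_max - H(X)

Maximum entropy for 8 symbols: H_max = log_e(8) = 2.0794 nats
Actual entropy: H(X) = 2.0262 nats
Redundancy: R = 2.0794 - 2.0262 = 0.0532 nats

This redundancy represents potential for compression: the source could be compressed by 0.0532 nats per symbol.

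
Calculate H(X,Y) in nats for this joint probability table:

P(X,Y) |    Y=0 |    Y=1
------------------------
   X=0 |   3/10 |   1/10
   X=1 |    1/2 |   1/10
1.1683 nats

Joint entropy is H(X,Y) = -Σ_{x,y} p(x,y) log p(x,y).

Summing over all non-zero entries:
H(X,Y) = -[3/10·log_e(3/10) + 1/10·log_e(1/10) + 1/2·log_e(1/2) + 1/10·log_e(1/10)]
H(X,Y) = 1.1683 nats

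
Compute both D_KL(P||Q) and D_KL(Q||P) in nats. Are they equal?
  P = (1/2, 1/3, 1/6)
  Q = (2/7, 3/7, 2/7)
D_KL(P||Q) = 0.1062, D_KL(Q||P) = 0.1018

KL divergence is not symmetric: D_KL(P||Q) ≠ D_KL(Q||P) in general.

D_KL(P||Q) = 0.1062 nats
D_KL(Q||P) = 0.1018 nats

No, they are not equal!

This asymmetry is why KL divergence is not a true distance metric.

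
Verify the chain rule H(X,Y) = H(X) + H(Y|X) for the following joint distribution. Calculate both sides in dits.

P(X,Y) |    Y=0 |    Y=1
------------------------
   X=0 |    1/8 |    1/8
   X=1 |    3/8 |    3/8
H(X,Y) = 0.5452, H(X) = 0.2442, H(Y|X) = 0.3010 (all in dits)

Chain rule: H(X,Y) = H(X) + H(Y|X)

Left side — joint entropy directly:
H(X,Y) = -Σ p(x,y) log p(x,y) = 0.5452 dits

Right side — compute H(Y|X) from the conditional distributions:
P(X) = (1/4, 3/4), so H(X) = 0.2442 dits
H(Y|X) = Σ_x P(X=x) · H(Y|X=x):
  P(Y|X=0) = (1/2, 1/2), H(Y|X=0) = 0.3010, weight P(X=0) = 1/4
  P(Y|X=1) = (1/2, 1/2), H(Y|X=1) = 0.3010, weight P(X=1) = 3/4
H(Y|X) = 0.3010 dits

H(X) + H(Y|X) = 0.2442 + 0.3010 = 0.5452 dits

Both sides equal 0.5452 dits. ✓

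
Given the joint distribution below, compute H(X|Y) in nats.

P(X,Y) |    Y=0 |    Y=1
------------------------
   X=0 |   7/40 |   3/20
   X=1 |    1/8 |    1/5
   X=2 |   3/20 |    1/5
1.0897 nats

Using the chain rule: H(X|Y) = H(X,Y) - H(Y)

First, compute H(X,Y) = 1.7779 nats

Marginal P(Y) = (9/20, 11/20)
H(Y) = 0.6881 nats

H(X|Y) = H(X,Y) - H(Y) = 1.7779 - 0.6881 = 1.0897 nats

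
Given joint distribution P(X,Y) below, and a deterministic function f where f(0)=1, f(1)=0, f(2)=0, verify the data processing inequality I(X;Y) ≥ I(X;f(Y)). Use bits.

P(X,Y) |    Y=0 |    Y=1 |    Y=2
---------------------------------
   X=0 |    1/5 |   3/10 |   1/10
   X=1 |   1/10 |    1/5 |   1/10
I(X;Y) = 0.0100, I(X;f(Y)) = 0.0058, inequality holds: 0.0100 ≥ 0.0058

Data Processing Inequality: For any Markov chain X → Y → Z, we have I(X;Y) ≥ I(X;Z).

Here Z = f(Y) is a deterministic function of Y, forming X → Y → Z.

Original I(X;Y) = 0.0100 bits

After applying f:
P(X,Z) where Z=f(Y):
- P(X,Z=0) = P(X,Y=1) + P(X,Y=2)
- P(X,Z=1) = P(X,Y=0)

I(X;Z) = I(X;f(Y)) = 0.0058 bits

Verification: 0.0100 ≥ 0.0058 ✓

Information cannot be created by processing; the function f can only lose information about X.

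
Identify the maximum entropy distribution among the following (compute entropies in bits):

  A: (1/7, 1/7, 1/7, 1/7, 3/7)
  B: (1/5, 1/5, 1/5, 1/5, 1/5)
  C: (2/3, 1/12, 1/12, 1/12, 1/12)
B

For a discrete distribution over n outcomes, entropy is maximized by the uniform distribution.

Computing entropies:
H(A) = 2.1281 bits
H(B) = 2.3219 bits
H(C) = 1.5850 bits

The uniform distribution (where all probabilities equal 1/5) achieves the maximum entropy of log_2(5) = 2.3219 bits.

Distribution B has the highest entropy.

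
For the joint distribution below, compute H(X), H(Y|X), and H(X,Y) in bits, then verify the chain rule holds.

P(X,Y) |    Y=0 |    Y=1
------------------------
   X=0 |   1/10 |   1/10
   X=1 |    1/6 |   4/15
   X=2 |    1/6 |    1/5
H(X,Y) = 2.4989, H(X) = 1.5179, H(Y|X) = 0.9810 (all in bits)

Chain rule: H(X,Y) = H(X) + H(Y|X)

Left side — joint entropy directly:
H(X,Y) = -Σ p(x,y) log p(x,y) = 2.4989 bits

Right side — compute H(Y|X) from the conditional distributions:
P(X) = (1/5, 13/30, 11/30), so H(X) = 1.5179 bits
H(Y|X) = Σ_x P(X=x) · H(Y|X=x):
  P(Y|X=0) = (1/2, 1/2), H(Y|X=0) = 1.0000, weight P(X=0) = 1/5
  P(Y|X=1) = (5/13, 8/13), H(Y|X=1) = 0.9612, weight P(X=1) = 13/30
  P(Y|X=2) = (5/11, 6/11), H(Y|X=2) = 0.9940, weight P(X=2) = 11/30
H(Y|X) = 0.9810 bits

H(X) + H(Y|X) = 1.5179 + 0.9810 = 2.4989 bits

Both sides equal 2.4989 bits. ✓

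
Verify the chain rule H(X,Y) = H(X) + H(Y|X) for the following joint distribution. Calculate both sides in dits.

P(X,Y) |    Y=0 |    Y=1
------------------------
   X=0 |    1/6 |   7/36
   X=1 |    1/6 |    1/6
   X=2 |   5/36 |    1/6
H(X,Y) = 0.7761, H(X) = 0.4761, H(Y|X) = 0.3000 (all in dits)

Chain rule: H(X,Y) = H(X) + H(Y|X)

Left side — joint entropy directly:
H(X,Y) = -Σ p(x,y) log p(x,y) = 0.7761 dits

Right side — compute H(Y|X) from the conditional distributions:
P(X) = (13/36, 1/3, 11/36), so H(X) = 0.4761 dits
H(Y|X) = Σ_x P(X=x) · H(Y|X=x):
  P(Y|X=0) = (6/13, 7/13), H(Y|X=0) = 0.2997, weight P(X=0) = 13/36
  P(Y|X=1) = (1/2, 1/2), H(Y|X=1) = 0.3010, weight P(X=1) = 1/3
  P(Y|X=2) = (5/11, 6/11), H(Y|X=2) = 0.2992, weight P(X=2) = 11/36
H(Y|X) = 0.3000 dits

H(X) + H(Y|X) = 0.4761 + 0.3000 = 0.7761 dits

Both sides equal 0.7761 dits. ✓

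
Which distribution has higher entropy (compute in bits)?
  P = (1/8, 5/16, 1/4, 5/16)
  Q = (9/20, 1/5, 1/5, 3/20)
P

Computing entropies in bits:
H(P) = 1.9238
H(Q) = 1.8577

Distribution P has higher entropy.

Intuition: The distribution closer to uniform (more spread out) has higher entropy.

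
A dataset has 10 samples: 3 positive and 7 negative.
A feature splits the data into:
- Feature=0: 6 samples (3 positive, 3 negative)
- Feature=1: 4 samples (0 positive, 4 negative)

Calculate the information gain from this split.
0.2813 bits

Information Gain = H(Y) - H(Y|Feature)

Before split:
P(positive) = 3/10 = 0.3000
H(Y) = 0.8813 bits

After split:
Feature=0: H = 1.0000 bits (weight = 6/10)
Feature=1: H = 0.0000 bits (weight = 4/10)
H(Y|Feature) = (6/10)×1.0000 + (4/10)×0.0000 = 0.6000 bits

Information Gain = 0.8813 - 0.6000 = 0.2813 bits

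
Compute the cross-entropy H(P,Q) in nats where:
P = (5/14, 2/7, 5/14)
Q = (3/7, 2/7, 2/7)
1.1080 nats

Cross-entropy: H(P,Q) = -Σ p(x) log q(x)

Alternatively: H(P,Q) = H(P) + D_KL(P||Q)
H(P) = 1.0934 nats
D_KL(P||Q) = 0.0146 nats

H(P,Q) = 1.0934 + 0.0146 = 1.1080 nats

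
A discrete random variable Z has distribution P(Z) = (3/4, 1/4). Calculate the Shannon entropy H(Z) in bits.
0.8113 bits

Shannon entropy is H(X) = -Σ p(x) log p(x).

For P = (3/4, 1/4):
H = -3/4 × log_2(3/4) -1/4 × log_2(1/4)
H = 0.8113 bits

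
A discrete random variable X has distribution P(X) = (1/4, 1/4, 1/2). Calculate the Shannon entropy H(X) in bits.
1.5000 bits

Shannon entropy is H(X) = -Σ p(x) log p(x).

For P = (1/4, 1/4, 1/2):
H = -1/4 × log_2(1/4) -1/4 × log_2(1/4) -1/2 × log_2(1/2)
H = 1.5000 bits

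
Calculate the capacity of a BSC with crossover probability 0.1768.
0.3270 bits

For a binary symmetric channel (BSC) with error probability p:
Capacity C = 1 - H(p) bits per symbol

where H(p) = -p log₂(p) - (1-p) log₂(1-p) is the binary entropy function.

H(0.1768) = 0.6730 bits
C = 1 - 0.6730 = 0.3270 bits per symbol

This means we can reliably transmit up to 0.3270 bits of information per channel use.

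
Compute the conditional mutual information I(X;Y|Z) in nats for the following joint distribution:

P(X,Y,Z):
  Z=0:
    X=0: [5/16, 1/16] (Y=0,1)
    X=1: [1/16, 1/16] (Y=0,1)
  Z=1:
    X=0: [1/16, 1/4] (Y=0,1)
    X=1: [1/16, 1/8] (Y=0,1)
0.0310 nats

Conditional mutual information: I(X;Y|Z) = H(X|Z) + H(Y|Z) - H(X,Y|Z)

H(Z) = 0.6931
H(X,Z) = 1.3051 → H(X|Z) = 0.6119
H(Y,Z) = 1.2555 → H(Y|Z) = 0.5623
H(X,Y,Z) = 1.8364 → H(X,Y|Z) = 1.1433

I(X;Y|Z) = 0.6119 + 0.5623 - 1.1433 = 0.0310 nats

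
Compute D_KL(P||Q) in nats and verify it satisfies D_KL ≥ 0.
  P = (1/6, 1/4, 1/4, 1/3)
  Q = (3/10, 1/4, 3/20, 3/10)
0.0649 nats

KL divergence satisfies the Gibbs inequality: D_KL(P||Q) ≥ 0 for all distributions P, Q.

D_KL(P||Q) = Σ p(x) log(p(x)/q(x))
Term by term:
  x=0: 1/6 × log_e[(1/6)/(3/10)] = -0.0980
  x=1: 1/4 × log_e[(1/4)/(1/4)] = 0.0000
  x=2: 1/4 × log_e[(1/4)/(3/20)] = 0.1277
  x=3: 1/3 × log_e[(1/3)/(3/10)] = 0.0351
D_KL(P||Q) = 0.0649 nats

D_KL(P||Q) = 0.0649 ≥ 0 ✓

This non-negativity is a fundamental property: relative entropy cannot be negative because it measures how different Q is from P.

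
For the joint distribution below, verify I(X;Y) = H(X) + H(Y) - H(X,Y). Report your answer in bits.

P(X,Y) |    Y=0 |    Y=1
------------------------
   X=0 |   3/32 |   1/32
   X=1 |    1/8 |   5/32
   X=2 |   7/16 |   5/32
I(X;Y) = 0.0545 bits

Mutual information has multiple equivalent forms:
- I(X;Y) = H(X) - H(X|Y)
- I(X;Y) = H(Y) - H(Y|X)
- I(X;Y) = H(X) + H(Y) - H(X,Y)

Computing all quantities:
H(X) = 1.3363, H(Y) = 0.9284, H(X,Y) = 2.2101
H(X|Y) = 1.2817, H(Y|X) = 0.8738

Verification:
H(X) - H(X|Y) = 1.3363 - 1.2817 = 0.0545
H(Y) - H(Y|X) = 0.9284 - 0.8738 = 0.0545
H(X) + H(Y) - H(X,Y) = 1.3363 + 0.9284 - 2.2101 = 0.0545

All forms give I(X;Y) = 0.0545 bits. ✓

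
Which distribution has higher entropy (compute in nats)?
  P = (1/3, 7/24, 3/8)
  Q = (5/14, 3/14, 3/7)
P

Computing entropies in nats:
H(P) = 1.0934
H(Q) = 1.0609

Distribution P has higher entropy.

Intuition: The distribution closer to uniform (more spread out) has higher entropy.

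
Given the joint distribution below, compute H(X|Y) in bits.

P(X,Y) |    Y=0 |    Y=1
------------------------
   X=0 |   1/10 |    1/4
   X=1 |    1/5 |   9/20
0.9337 bits

Using the chain rule: H(X|Y) = H(X,Y) - H(Y)

First, compute H(X,Y) = 1.8150 bits

Marginal P(Y) = (3/10, 7/10)
H(Y) = 0.8813 bits

H(X|Y) = H(X,Y) - H(Y) = 1.8150 - 0.8813 = 0.9337 bits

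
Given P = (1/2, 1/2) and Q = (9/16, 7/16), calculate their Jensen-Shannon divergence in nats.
0.0020 nats

Jensen-Shannon divergence is:
JSD(P||Q) = 0.5 × D_KL(P||M) + 0.5 × D_KL(Q||M)
where M = 0.5 × (P + Q) is the mixture distribution.

M = 0.5 × (1/2, 1/2) + 0.5 × (9/16, 7/16) = (17/32, 15/32)

D_KL(P||M) = 0.0020 nats
D_KL(Q||M) = 0.0020 nats

JSD(P||Q) = 0.5 × 0.0020 + 0.5 × 0.0020 = 0.0020 nats

Unlike KL divergence, JSD is symmetric and bounded: 0 ≤ JSD ≤ log(2).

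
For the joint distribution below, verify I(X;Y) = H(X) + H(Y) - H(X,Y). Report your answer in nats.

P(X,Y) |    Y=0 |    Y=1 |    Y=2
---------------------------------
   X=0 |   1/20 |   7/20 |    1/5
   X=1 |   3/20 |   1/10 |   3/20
I(X;Y) = 0.0832 nats

Mutual information has multiple equivalent forms:
- I(X;Y) = H(X) - H(X|Y)
- I(X;Y) = H(Y) - H(Y|X)
- I(X;Y) = H(X) + H(Y) - H(X,Y)

Computing all quantities:
H(X) = 0.6730, H(Y) = 1.0487, H(X,Y) = 1.6385
H(X|Y) = 0.5899, H(Y|X) = 0.9655

Verification:
H(X) - H(X|Y) = 0.6730 - 0.5899 = 0.0832
H(Y) - H(Y|X) = 1.0487 - 0.9655 = 0.0832
H(X) + H(Y) - H(X,Y) = 0.6730 + 1.0487 - 1.6385 = 0.0832

All forms give I(X;Y) = 0.0832 nats. ✓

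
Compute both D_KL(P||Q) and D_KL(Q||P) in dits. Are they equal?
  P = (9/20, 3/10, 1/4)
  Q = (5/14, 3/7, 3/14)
D_KL(P||Q) = 0.0154, D_KL(Q||P) = 0.0162

KL divergence is not symmetric: D_KL(P||Q) ≠ D_KL(Q||P) in general.

D_KL(P||Q) = 0.0154 dits
D_KL(Q||P) = 0.0162 dits

No, they are not equal!

This asymmetry is why KL divergence is not a true distance metric.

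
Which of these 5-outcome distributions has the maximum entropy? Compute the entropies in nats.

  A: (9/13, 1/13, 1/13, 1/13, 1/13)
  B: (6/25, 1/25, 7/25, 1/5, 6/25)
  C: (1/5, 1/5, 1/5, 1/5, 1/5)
C

For a discrete distribution over n outcomes, entropy is maximized by the uniform distribution.

Computing entropies:
H(A) = 1.0438 nats
H(B) = 1.4921 nats
H(C) = 1.6094 nats

The uniform distribution (where all probabilities equal 1/5) achieves the maximum entropy of log_e(5) = 1.6094 nats.

Distribution C has the highest entropy.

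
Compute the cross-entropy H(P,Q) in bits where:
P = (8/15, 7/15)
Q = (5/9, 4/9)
0.9982 bits

Cross-entropy: H(P,Q) = -Σ p(x) log q(x)

Alternatively: H(P,Q) = H(P) + D_KL(P||Q)
H(P) = 0.9968 bits
D_KL(P||Q) = 0.0014 bits

H(P,Q) = 0.9968 + 0.0014 = 0.9982 bits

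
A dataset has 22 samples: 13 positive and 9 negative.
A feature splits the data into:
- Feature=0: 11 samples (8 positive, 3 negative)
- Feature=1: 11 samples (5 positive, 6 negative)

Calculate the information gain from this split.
0.0563 bits

Information Gain = H(Y) - H(Y|Feature)

Before split:
P(positive) = 13/22 = 0.5909
H(Y) = 0.9760 bits

After split:
Feature=0: H = 0.8454 bits (weight = 11/22)
Feature=1: H = 0.9940 bits (weight = 11/22)
H(Y|Feature) = (11/22)×0.8454 + (11/22)×0.9940 = 0.9197 bits

Information Gain = 0.9760 - 0.9197 = 0.0563 bits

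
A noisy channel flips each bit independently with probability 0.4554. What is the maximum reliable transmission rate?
0.0057 bits

For a binary symmetric channel (BSC) with error probability p:
Capacity C = 1 - H(p) bits per symbol

where H(p) = -p log₂(p) - (1-p) log₂(1-p) is the binary entropy function.

H(0.4554) = 0.9943 bits
C = 1 - 0.9943 = 0.0057 bits per symbol

This means we can reliably transmit up to 0.0057 bits of information per channel use.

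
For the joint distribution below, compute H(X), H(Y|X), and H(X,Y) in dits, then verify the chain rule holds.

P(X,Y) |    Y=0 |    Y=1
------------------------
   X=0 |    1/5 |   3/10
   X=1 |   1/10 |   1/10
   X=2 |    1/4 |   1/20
H(X,Y) = 0.7122, H(X) = 0.4472, H(Y|X) = 0.2651 (all in dits)

Chain rule: H(X,Y) = H(X) + H(Y|X)

Left side — joint entropy directly:
H(X,Y) = -Σ p(x,y) log p(x,y) = 0.7122 dits

Right side — compute H(Y|X) from the conditional distributions:
P(X) = (1/2, 1/5, 3/10), so H(X) = 0.4472 dits
H(Y|X) = Σ_x P(X=x) · H(Y|X=x):
  P(Y|X=0) = (2/5, 3/5), H(Y|X=0) = 0.2923, weight P(X=0) = 1/2
  P(Y|X=1) = (1/2, 1/2), H(Y|X=1) = 0.3010, weight P(X=1) = 1/5
  P(Y|X=2) = (5/6, 1/6), H(Y|X=2) = 0.1957, weight P(X=2) = 3/10
H(Y|X) = 0.2651 dits

H(X) + H(Y|X) = 0.4472 + 0.2651 = 0.7122 dits

Both sides equal 0.7122 dits. ✓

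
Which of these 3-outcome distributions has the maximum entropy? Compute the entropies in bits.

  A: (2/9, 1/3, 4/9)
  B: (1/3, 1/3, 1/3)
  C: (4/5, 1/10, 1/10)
B

For a discrete distribution over n outcomes, entropy is maximized by the uniform distribution.

Computing entropies:
H(A) = 1.5305 bits
H(B) = 1.5850 bits
H(C) = 0.9219 bits

The uniform distribution (where all probabilities equal 1/3) achieves the maximum entropy of log_2(3) = 1.5850 bits.

Distribution B has the highest entropy.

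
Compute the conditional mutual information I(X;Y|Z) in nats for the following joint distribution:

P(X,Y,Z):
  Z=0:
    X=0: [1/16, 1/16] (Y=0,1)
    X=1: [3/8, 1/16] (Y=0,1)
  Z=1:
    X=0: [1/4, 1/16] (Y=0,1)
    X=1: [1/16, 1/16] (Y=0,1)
0.0506 nats

Conditional mutual information: I(X;Y|Z) = H(X|Z) + H(Y|Z) - H(X,Y|Z)

H(Z) = 0.6853
H(X,Z) = 1.2450 → H(X|Z) = 0.5597
H(Y,Z) = 1.2450 → H(Y|Z) = 0.5597
H(X,Y,Z) = 1.7541 → H(X,Y|Z) = 1.0688

I(X;Y|Z) = 0.5597 + 0.5597 - 1.0688 = 0.0506 nats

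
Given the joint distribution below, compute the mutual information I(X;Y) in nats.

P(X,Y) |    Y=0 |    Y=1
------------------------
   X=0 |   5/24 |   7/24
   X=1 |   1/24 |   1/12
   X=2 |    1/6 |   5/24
0.0024 nats

Mutual information: I(X;Y) = H(X) + H(Y) - H(X,Y)

Marginals:
P(X) = (1/2, 1/8, 3/8), H(X) = 0.9743 nats
P(Y) = (5/12, 7/12), H(Y) = 0.6792 nats

Joint entropy: H(X,Y) = 1.6511 nats

I(X;Y) = 0.9743 + 0.6792 - 1.6511 = 0.0024 nats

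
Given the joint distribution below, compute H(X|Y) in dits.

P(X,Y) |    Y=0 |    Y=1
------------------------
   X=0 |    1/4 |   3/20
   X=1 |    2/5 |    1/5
0.2919 dits

Using the chain rule: H(X|Y) = H(X,Y) - H(Y)

First, compute H(X,Y) = 0.5731 dits

Marginal P(Y) = (13/20, 7/20)
H(Y) = 0.2812 dits

H(X|Y) = H(X,Y) - H(Y) = 0.5731 - 0.2812 = 0.2919 dits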